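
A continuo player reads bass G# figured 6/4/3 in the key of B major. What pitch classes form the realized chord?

A third above G# in this key is B.
A fourth above G# in this key is C#.
A sixth above G# in this key is E.
Together with the bass G#, this spells C# minor seventh in second inversion.

G#, B, C#, E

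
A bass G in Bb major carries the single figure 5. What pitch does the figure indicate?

Counting 4 letter steps above G lands on D; in Bb major, that letter is D.

D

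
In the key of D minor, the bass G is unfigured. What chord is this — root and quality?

An unfigured bass indicates a triad in root position.
In root position the bass is the root, so the root is G.
The chord tones are G, Bb, D, giving G minor.

G minor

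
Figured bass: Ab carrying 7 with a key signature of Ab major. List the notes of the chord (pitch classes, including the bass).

The written figures 7 are shorthand for 7/5/3: the 5/3 are implied.
A third above Ab in this key is C.
A fifth above Ab in this key is Eb.
A seventh above Ab in this key is G.
Together with the bass Ab, this spells Ab major seventh in root position.

Ab, C, Eb, G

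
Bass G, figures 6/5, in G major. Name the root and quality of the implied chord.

The figures 6/5 indicate a seventh chord in first inversion.
In first inversion the root lies a sixth above the bass: a sixth above G in G major is E.
The chord tones are G, B, D, E, giving E minor seventh.

E minor seventh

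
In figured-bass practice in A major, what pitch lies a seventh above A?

G#

Counting 6 letter steps above A lands on G; in A major, that letter is G#.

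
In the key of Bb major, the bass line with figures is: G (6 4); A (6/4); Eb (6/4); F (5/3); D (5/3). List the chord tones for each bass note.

G (6/4): G, C, Eb.
A (6/4): A, D, F.
Eb (6/4): Eb, A, C.
F (5/3): F, A, C.
D (5/3): D, F, A.

G, C, Eb | A, D, F | Eb, A, C | F, A, C | D, F, A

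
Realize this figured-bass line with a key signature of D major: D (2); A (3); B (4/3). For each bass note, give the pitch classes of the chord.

D (6/4/2): D, E, G, B.
A (5/3): A, C#, E.
B (6/4/3): B, D, E, G.

D, E, G, B | A, C#, E | B, D, E, G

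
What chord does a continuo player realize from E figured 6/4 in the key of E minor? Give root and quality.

A minor

The figures 6/4 indicate a triad in second inversion.
In second inversion the root lies a fourth above the bass: a fourth above E in E minor is A.
The chord tones are E, A, C, giving A minor.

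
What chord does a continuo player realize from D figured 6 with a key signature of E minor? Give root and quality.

The figures 6 indicate a triad in first inversion.
In first inversion the root lies a sixth above the bass: a sixth above D in E minor is B.
The chord tones are D, F#, B, giving B minor.

B minor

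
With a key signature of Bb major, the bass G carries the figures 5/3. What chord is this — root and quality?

The figures 5/3 indicate a triad in root position.
In root position the bass is the root, so the root is G.
The chord tones are G, Bb, D, giving G minor.

G minor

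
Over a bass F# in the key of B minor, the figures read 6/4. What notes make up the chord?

A fourth above F# in this key is B.
A sixth above F# in this key is D.
Together with the bass F#, this spells B minor in second inversion.

F#, B, D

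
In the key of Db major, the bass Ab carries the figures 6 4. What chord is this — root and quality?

The figures 6 4 indicate a triad in second inversion.
In second inversion the root lies a fourth above the bass: a fourth above Ab in Db major is Db.
The chord tones are Ab, Db, F, giving Db major.

Db major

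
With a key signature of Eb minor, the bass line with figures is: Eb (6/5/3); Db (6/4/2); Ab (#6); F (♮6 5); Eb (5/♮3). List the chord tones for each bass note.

Eb, Gb, Bb, Cb | Db, Eb, Gb, Bb | Ab, Cb, F# | F, Ab, Cb, D | Eb, G, Bb

Eb (6/5/3): Eb, Gb, Bb, Cb.
Db (6/4/2): Db, Eb, Gb, Bb.
Ab (#6/3): Ab, Cb, F#.
F (♮6/5/3): F, Ab, Cb, D.
Eb (5/♮3): Eb, G, Bb.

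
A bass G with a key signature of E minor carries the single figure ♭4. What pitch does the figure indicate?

Cb

Counting 3 letter steps above G lands on C; in E minor, that letter is C.
The b4 figure lowers it a semitone, giving Cb.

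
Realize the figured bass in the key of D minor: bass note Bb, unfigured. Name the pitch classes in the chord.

An unfigured bass implies 5/3.
A third above Bb in this key is D.
A fifth above Bb in this key is F.
Together with the bass Bb, this spells Bb major in root position.

Bb, D, F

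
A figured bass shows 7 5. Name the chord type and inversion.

7 5 is shorthand for 7/5/3.
Intervals of 7/5/3 above the bass form a seventh chord; the bass is the root, so this is root position.

seventh chord, root position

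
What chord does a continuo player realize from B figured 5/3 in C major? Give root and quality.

B diminished

The figures 5/3 indicate a triad in root position.
In root position the bass is the root, so the root is B.
The chord tones are B, D, F, giving B diminished.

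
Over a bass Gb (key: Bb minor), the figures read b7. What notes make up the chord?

The written figures b7 are shorthand for 7/5/3: the 5/3 are implied.
A third above Gb in this key is Bb.
A fifth above Gb in this key is Db.
A seventh above Gb in this key is F, lowered to Fb by the flat.
Together with the bass Gb, this spells Gb dominant seventh in root position.

Gb, Bb, Db, Fb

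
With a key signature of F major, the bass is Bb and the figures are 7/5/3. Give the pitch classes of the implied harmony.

Bb, D, F, A

A third above Bb in this key is D.
A fifth above Bb in this key is F.
A seventh above Bb in this key is A.
Together with the bass Bb, this spells Bb major seventh in root position.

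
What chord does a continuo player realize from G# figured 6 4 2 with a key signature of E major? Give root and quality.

A major seventh

The figures 6 4 2 indicate a seventh chord in third inversion.
In third inversion the root lies a second above the bass: a second above G# in E major is A.
The chord tones are G#, A, C#, E, giving A major seventh.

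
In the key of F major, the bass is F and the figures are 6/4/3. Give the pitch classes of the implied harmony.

F, A, Bb, D

A third above F in this key is A.
A fourth above F in this key is Bb.
A sixth above F in this key is D.
Together with the bass F, this spells Bb major seventh in second inversion.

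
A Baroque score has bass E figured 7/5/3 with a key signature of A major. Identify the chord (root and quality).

The figures 7/5/3 indicate a seventh chord in root position.
In root position the bass is the root, so the root is E.
The chord tones are E, G#, B, D, giving E dominant seventh.

E dominant seventh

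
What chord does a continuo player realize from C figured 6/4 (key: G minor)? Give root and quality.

The figures 6/4 indicate a triad in second inversion.
In second inversion the root lies a fourth above the bass: a fourth above C in G minor is F.
The chord tones are C, F, A, giving F major.

F major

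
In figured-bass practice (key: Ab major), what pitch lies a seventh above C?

Counting 6 letter steps above C lands on B; in Ab major, that letter is Bb.

Bb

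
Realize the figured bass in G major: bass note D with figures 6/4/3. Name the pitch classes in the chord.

A third above D in this key is F#.
A fourth above D in this key is G.
A sixth above D in this key is B.
Together with the bass D, this spells G major seventh in second inversion.

D, F#, G, B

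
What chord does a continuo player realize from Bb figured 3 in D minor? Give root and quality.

Bb major

The figures 3 indicate a triad in root position.
In root position the bass is the root, so the root is Bb.
The chord tones are Bb, D, F, giving Bb major.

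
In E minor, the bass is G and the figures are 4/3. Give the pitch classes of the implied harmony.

The written figures 4/3 are shorthand for 6/4/3: the 6 is implied.
A third above G in this key is B.
A fourth above G in this key is C.
A sixth above G in this key is E.
Together with the bass G, this spells C major seventh in second inversion.

G, B, C, E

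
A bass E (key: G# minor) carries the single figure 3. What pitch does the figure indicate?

G#

Counting 2 letter steps above E lands on G; in G# minor, that letter is G#.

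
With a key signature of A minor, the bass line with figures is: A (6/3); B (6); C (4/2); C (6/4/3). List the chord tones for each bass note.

A, C, F | B, D, G | C, D, F, A | C, E, F, A

A (6/3): A, C, F.
B (6/3): B, D, G.
C (6/4/2): C, D, F, A.
C (6/4/3): C, E, F, A.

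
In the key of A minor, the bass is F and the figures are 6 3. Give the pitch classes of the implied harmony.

A third above F in this key is A.
A sixth above F in this key is D.
Together with the bass F, this spells D minor in first inversion.

F, A, D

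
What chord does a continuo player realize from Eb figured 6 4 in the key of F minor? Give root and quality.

Ab major

The figures 6 4 indicate a triad in second inversion.
In second inversion the root lies a fourth above the bass: a fourth above Eb in F minor is Ab.
The chord tones are Eb, Ab, C, giving Ab major.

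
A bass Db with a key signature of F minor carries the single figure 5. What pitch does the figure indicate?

Counting 4 letter steps above Db lands on A; in F minor, that letter is Ab.

Ab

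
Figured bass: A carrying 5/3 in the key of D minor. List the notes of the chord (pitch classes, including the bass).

A, C, E

A third above A in this key is C.
A fifth above A in this key is E.
Together with the bass A, this spells A minor in root position.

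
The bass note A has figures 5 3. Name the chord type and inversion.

Intervals of 5/3 above the bass form a triad; the bass is the root, so this is root position.

triad, root position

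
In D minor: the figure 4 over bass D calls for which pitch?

Counting 3 letter steps above D lands on G; in D minor, that letter is G.

G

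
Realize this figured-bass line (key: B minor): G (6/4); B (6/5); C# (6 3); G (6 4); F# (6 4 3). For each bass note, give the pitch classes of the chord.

G (6/4): G, C#, E.
B (6/5/3): B, D, F#, G.
C# (6/3): C#, E, A.
G (6/4): G, C#, E.
F# (6/4/3): F#, A, B, D.

G, C#, E | B, D, F#, G | C#, E, A | G, C#, E | F#, A, B, D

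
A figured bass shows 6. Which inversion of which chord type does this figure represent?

triad, first inversion

6 is shorthand for 6/3.
Intervals of 6/3 above the bass form a triad; the bass is the third, so this is first inversion.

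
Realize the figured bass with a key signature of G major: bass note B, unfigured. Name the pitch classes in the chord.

An unfigured bass implies 5/3.
A third above B in this key is D.
A fifth above B in this key is F#.
Together with the bass B, this spells B minor in root position.

B, D, F#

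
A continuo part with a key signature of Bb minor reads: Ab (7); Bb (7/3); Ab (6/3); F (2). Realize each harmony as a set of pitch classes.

Ab, C, Eb, Gb | Bb, Db, F, Ab | Ab, C, F | F, Gb, Bb, Db

Ab (7/5/3): Ab, C, Eb, Gb.
Bb (7/5/3): Bb, Db, F, Ab.
Ab (6/3): Ab, C, F.
F (6/4/2): F, Gb, Bb, Db.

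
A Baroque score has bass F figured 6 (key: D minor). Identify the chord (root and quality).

The figures 6 indicate a triad in first inversion.
In first inversion the root lies a sixth above the bass: a sixth above F in D minor is D.
The chord tones are F, A, D, giving D minor.

D minor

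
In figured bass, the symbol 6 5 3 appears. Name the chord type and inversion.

Intervals of 6/5/3 above the bass form a seventh chord; the bass is the third, so this is first inversion.

seventh chord, first inversion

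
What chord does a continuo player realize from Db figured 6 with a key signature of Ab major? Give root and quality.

The figures 6 indicate a triad in first inversion.
In first inversion the root lies a sixth above the bass: a sixth above Db in Ab major is Bb.
The chord tones are Db, F, Bb, giving Bb minor.

Bb minor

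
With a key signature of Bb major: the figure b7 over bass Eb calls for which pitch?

Counting 6 letter steps above Eb lands on D; in Bb major, that letter is D.
The b7 figure lowers it a semitone, giving Db.

Db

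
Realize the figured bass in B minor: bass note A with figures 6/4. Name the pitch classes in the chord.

A, D, F#

A fourth above A in this key is D.
A sixth above A in this key is F#.
Together with the bass A, this spells D major in second inversion.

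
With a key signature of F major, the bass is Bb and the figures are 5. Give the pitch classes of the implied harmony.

The written figures 5 are shorthand for 5/3: the 3 is implied.
A third above Bb in this key is D.
A fifth above Bb in this key is F.
Together with the bass Bb, this spells Bb major in root position.

Bb, D, F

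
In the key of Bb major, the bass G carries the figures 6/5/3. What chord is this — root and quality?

Eb major seventh

The figures 6/5/3 indicate a seventh chord in first inversion.
In first inversion the root lies a sixth above the bass: a sixth above G in Bb major is Eb.
The chord tones are G, Bb, D, Eb, giving Eb major seventh.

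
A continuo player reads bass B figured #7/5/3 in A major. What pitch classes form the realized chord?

B, D, F#, A#

A third above B in this key is D.
A fifth above B in this key is F#.
A seventh above B in this key is A, raised to A# by the sharp.
Together with the bass B, this spells B minor-major seventh in root position.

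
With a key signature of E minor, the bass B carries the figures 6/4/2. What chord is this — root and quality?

C major seventh

The figures 6/4/2 indicate a seventh chord in third inversion.
In third inversion the root lies a second above the bass: a second above B in E minor is C.
The chord tones are B, C, E, G, giving C major seventh.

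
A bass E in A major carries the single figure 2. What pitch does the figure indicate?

Counting 1 letter step above E lands on F; in A major, that letter is F#.

F#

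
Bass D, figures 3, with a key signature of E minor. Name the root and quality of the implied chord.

D major

The figures 3 indicate a triad in root position.
In root position the bass is the root, so the root is D.
The chord tones are D, F#, A, giving D major.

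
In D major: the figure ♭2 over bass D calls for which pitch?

Eb

Counting 1 letter step above D lands on E; in D major, that letter is E.
The b2 figure lowers it a semitone, giving Eb.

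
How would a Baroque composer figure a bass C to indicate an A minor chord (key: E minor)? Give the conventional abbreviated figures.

C is the third of A minor, so the chord is in first inversion.
A triad in first inversion is figured 6/3, conventionally abbreviated 6.

6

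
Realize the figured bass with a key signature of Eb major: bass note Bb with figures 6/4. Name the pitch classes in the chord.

A fourth above Bb in this key is Eb.
A sixth above Bb in this key is G.
Together with the bass Bb, this spells Eb major in second inversion.

Bb, Eb, G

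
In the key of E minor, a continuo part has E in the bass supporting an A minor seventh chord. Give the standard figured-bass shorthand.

4/3

E is the fifth of A minor seventh, so the chord is in second inversion.
A seventh chord in second inversion is figured 6/4/3, conventionally abbreviated 4/3.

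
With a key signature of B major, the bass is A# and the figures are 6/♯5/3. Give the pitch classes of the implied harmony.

A third above A# in this key is C#.
A fifth above A# in this key is E, raised to E# by the sharp.
A sixth above A# in this key is F#.
Together with the bass A#, this spells F# major seventh in first inversion.

A#, C#, E#, F#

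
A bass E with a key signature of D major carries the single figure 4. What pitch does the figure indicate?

Counting 3 letter steps above E lands on A; in D major, that letter is A.

A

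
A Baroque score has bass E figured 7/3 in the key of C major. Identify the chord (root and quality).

E minor seventh

The figures 7/3 indicate a seventh chord in root position.
In root position the bass is the root, so the root is E.
The chord tones are E, G, B, D, giving E minor seventh.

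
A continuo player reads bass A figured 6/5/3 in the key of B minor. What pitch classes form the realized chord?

A, C#, E, F#

A third above A in this key is C#.
A fifth above A in this key is E.
A sixth above A in this key is F#.
Together with the bass A, this spells F# minor seventh in first inversion.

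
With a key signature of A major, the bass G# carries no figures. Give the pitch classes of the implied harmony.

An unfigured bass implies 5/3.
A third above G# in this key is B.
A fifth above G# in this key is D.
Together with the bass G#, this spells G# diminished in root position.

G#, B, D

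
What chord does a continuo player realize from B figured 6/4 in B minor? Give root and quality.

The figures 6/4 indicate a triad in second inversion.
In second inversion the root lies a fourth above the bass: a fourth above B in B minor is E.
The chord tones are B, E, G, giving E minor.

E minor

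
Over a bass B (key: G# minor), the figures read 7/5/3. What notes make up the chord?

A third above B in this key is D#.
A fifth above B in this key is F#.
A seventh above B in this key is A#.
Together with the bass B, this spells B major seventh in root position.

B, D#, F#, A#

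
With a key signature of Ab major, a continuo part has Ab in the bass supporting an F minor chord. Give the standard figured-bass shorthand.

6

Ab is the third of F minor, so the chord is in first inversion.
A triad in first inversion is figured 6/3, conventionally abbreviated 6.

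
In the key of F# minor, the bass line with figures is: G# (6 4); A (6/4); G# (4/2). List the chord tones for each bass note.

G# (6/4): G#, C#, E.
A (6/4): A, D, F#.
G# (6/4/2): G#, A, C#, E.

G#, C#, E | A, D, F# | G#, A, C#, E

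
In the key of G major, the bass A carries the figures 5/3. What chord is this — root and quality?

A minor

The figures 5/3 indicate a triad in root position.
In root position the bass is the root, so the root is A.
The chord tones are A, C, E, giving A minor.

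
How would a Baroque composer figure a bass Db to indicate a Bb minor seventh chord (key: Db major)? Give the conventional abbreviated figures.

Db is the third of Bb minor seventh, so the chord is in first inversion.
A seventh chord in first inversion is figured 6/5/3, conventionally abbreviated 6/5.

6/5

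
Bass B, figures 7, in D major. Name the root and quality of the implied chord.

The figures 7 indicate a seventh chord in root position.
In root position the bass is the root, so the root is B.
The chord tones are B, D, F#, A, giving B minor seventh.

B minor seventh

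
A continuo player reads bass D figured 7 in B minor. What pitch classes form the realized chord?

D, F#, A, C#

The written figures 7 are shorthand for 7/5/3: the 5/3 are implied.
A third above D in this key is F#.
A fifth above D in this key is A.
A seventh above D in this key is C#.
Together with the bass D, this spells D major seventh in root position.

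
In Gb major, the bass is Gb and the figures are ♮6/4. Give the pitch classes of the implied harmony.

Gb, Cb, E

A fourth above Gb in this key is Cb.
A sixth above Gb in this key is Eb, made natural (E) by the ♮ figure.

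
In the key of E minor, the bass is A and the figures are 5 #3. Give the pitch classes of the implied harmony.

A third above A in this key is C, raised to C# by the sharp.
A fifth above A in this key is E.
Together with the bass A, this spells A major in root position.

A, C#, E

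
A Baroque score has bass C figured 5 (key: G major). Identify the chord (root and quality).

C major

The figures 5 indicate a triad in root position.
In root position the bass is the root, so the root is C.
The chord tones are C, E, G, giving C major.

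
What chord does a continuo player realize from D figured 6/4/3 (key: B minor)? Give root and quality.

G major seventh

The figures 6/4/3 indicate a seventh chord in second inversion.
In second inversion the root lies a fourth above the bass: a fourth above D in B minor is G.
The chord tones are D, F#, G, B, giving G major seventh.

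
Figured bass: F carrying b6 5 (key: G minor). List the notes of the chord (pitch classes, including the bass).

F, A, C, Db

The written figures b6 5 are shorthand for 6/5/3: the 3 is implied.
A third above F in this key is A.
A fifth above F in this key is C.
A sixth above F in this key is D, lowered to Db by the flat.
Together with the bass F, this spells Db augmented major seventh in first inversion.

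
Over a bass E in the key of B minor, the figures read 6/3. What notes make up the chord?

E, G, C#

A third above E in this key is G.
A sixth above E in this key is C#.
Together with the bass E, this spells C# diminished in first inversion.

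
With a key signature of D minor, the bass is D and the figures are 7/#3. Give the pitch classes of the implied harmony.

D, F#, A, C

The written figures 7/#3 are shorthand for 7/5/3: the 5 is implied.
A third above D in this key is F, raised to F# by the sharp.
A fifth above D in this key is A.
A seventh above D in this key is C.
Together with the bass D, this spells D dominant seventh in root position.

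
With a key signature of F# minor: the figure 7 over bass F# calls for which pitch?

E

Counting 6 letter steps above F# lands on E; in F# minor, that letter is E.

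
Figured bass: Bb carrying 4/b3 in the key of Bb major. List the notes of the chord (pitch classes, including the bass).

The written figures 4/b3 are shorthand for 6/4/3: the 6 is implied.
A third above Bb in this key is D, lowered to Db by the flat.
A fourth above Bb in this key is Eb.
A sixth above Bb in this key is G.
Together with the bass Bb, this spells Eb dominant seventh in second inversion.

Bb, Db, Eb, G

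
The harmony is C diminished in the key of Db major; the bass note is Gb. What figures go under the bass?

6/4

Gb is the fifth of C diminished, so the chord is in second inversion.
A triad in second inversion is figured 6/4, conventionally abbreviated 6/4.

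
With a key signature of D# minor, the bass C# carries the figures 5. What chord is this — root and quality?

C# major

The figures 5 indicate a triad in root position.
In root position the bass is the root, so the root is C#.
The chord tones are C#, E#, G#, giving C# major.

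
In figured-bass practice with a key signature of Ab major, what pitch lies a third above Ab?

C

Counting 2 letter steps above Ab lands on C; in Ab major, that letter is C.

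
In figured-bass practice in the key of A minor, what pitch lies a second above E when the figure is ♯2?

Counting 1 letter step above E lands on F; in A minor, that letter is F.
The #2 figure raises it a semitone, giving F#.

F#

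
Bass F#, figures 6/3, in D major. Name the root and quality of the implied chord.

The figures 6/3 indicate a triad in first inversion.
In first inversion the root lies a sixth above the bass: a sixth above F# in D major is D.
The chord tones are F#, A, D, giving D major.

D major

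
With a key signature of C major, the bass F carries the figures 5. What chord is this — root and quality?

F major

The figures 5 indicate a triad in root position.
In root position the bass is the root, so the root is F.
The chord tones are F, A, C, giving F major.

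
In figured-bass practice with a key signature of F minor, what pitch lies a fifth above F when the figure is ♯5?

Counting 4 letter steps above F lands on C; in F minor, that letter is C.
The #5 figure raises it a semitone, giving C#.

C#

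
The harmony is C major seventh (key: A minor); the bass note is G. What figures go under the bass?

G is the fifth of C major seventh, so the chord is in second inversion.
A seventh chord in second inversion is figured 6/4/3, conventionally abbreviated 4/3.

4/3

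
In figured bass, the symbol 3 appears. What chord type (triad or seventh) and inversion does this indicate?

triad, root position

3 is shorthand for 5/3.
Intervals of 5/3 above the bass form a triad; the bass is the root, so this is root position.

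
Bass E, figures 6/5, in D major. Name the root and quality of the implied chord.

C# half-diminished seventh

The figures 6/5 indicate a seventh chord in first inversion.
In first inversion the root lies a sixth above the bass: a sixth above E in D major is C#.
The chord tones are E, G, B, C#, giving C# half-diminished seventh.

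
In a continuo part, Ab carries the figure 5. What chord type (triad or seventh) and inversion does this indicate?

5 is shorthand for 5/3.
Intervals of 5/3 above the bass form a triad; the bass is the root, so this is root position.

triad, root position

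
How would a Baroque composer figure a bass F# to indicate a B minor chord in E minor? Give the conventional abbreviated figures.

6/4

F# is the fifth of B minor, so the chord is in second inversion.
A triad in second inversion is figured 6/4, conventionally abbreviated 6/4.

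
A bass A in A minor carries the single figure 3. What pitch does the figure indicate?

Counting 2 letter steps above A lands on C; in A minor, that letter is C.

C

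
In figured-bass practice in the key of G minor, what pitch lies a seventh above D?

C

Counting 6 letter steps above D lands on C; in G minor, that letter is C.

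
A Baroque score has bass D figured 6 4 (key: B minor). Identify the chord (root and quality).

The figures 6 4 indicate a triad in second inversion.
In second inversion the root lies a fourth above the bass: a fourth above D in B minor is G.
The chord tones are D, G, B, giving G major.

G major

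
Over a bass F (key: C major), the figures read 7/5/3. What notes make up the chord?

F, A, C, E

A third above F in this key is A.
A fifth above F in this key is C.
A seventh above F in this key is E.
Together with the bass F, this spells F major seventh in root position.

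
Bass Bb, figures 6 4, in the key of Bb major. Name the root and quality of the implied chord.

Eb major

The figures 6 4 indicate a triad in second inversion.
In second inversion the root lies a fourth above the bass: a fourth above Bb in Bb major is Eb.
The chord tones are Bb, Eb, G, giving Eb major.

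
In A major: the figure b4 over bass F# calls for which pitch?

Counting 3 letter steps above F# lands on B; in A major, that letter is B.
The b4 figure lowers it a semitone, giving Bb.

Bb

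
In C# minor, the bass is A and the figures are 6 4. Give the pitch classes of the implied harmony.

A, D#, F#

A fourth above A in this key is D#.
A sixth above A in this key is F#.
Together with the bass A, this spells D# diminished in second inversion.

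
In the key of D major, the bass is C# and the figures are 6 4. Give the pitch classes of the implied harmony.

C#, F#, A

A fourth above C# in this key is F#.
A sixth above C# in this key is A.
Together with the bass C#, this spells F# minor in second inversion.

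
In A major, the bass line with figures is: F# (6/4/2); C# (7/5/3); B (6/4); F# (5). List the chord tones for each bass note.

F# (6/4/2): F#, G#, B, D.
C# (7/5/3): C#, E, G#, B.
B (6/4): B, E, G#.
F# (5/3): F#, A, C#.

F#, G#, B, D | C#, E, G#, B | B, E, G# | F#, A, C#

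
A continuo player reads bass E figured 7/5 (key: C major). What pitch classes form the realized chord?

The written figures 7/5 are shorthand for 7/5/3: the 3 is implied.
A third above E in this key is G.
A fifth above E in this key is B.
A seventh above E in this key is D.
Together with the bass E, this spells E minor seventh in root position.

E, G, B, D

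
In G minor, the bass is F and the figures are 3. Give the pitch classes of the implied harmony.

The written figures 3 are shorthand for 5/3: the 5 is implied.
A third above F in this key is A.
A fifth above F in this key is C.
Together with the bass F, this spells F major in root position.

F, A, C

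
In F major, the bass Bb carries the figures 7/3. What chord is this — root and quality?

The figures 7/3 indicate a seventh chord in root position.
In root position the bass is the root, so the root is Bb.
The chord tones are Bb, D, F, A, giving Bb major seventh.

Bb major seventh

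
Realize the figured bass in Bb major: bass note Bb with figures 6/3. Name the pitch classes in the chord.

A third above Bb in this key is D.
A sixth above Bb in this key is G.
Together with the bass Bb, this spells G minor in first inversion.

Bb, D, G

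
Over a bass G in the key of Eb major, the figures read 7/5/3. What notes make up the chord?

G, Bb, D, F

A third above G in this key is Bb.
A fifth above G in this key is D.
A seventh above G in this key is F.
Together with the bass G, this spells G minor seventh in root position.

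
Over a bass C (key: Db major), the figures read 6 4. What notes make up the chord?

C, F, Ab

A fourth above C in this key is F.
A sixth above C in this key is Ab.
Together with the bass C, this spells F minor in second inversion.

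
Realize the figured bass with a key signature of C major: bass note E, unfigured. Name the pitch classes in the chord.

E, G, B

An unfigured bass implies 5/3.
A third above E in this key is G.
A fifth above E in this key is B.
Together with the bass E, this spells E minor in root position.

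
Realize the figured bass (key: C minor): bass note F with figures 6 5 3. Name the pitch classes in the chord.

A third above F in this key is Ab.
A fifth above F in this key is C.
A sixth above F in this key is D.
Together with the bass F, this spells D half-diminished seventh in first inversion.

F, Ab, C, D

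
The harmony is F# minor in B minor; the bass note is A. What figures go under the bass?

A is the third of F# minor, so the chord is in first inversion.
A triad in first inversion is figured 6/3, conventionally abbreviated 6.

6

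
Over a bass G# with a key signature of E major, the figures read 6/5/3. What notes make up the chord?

A third above G# in this key is B.
A fifth above G# in this key is D#.
A sixth above G# in this key is E.
Together with the bass G#, this spells E major seventh in first inversion.

G#, B, D#, E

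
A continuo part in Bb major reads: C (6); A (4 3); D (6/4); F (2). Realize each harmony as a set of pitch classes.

C, Eb, A | A, C, D, F | D, G, Bb | F, G, Bb, D

C (6/3): C, Eb, A.
A (6/4/3): A, C, D, F.
D (6/4): D, G, Bb.
F (6/4/2): F, G, Bb, D.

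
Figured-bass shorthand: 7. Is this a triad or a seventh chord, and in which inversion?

7 is shorthand for 7/5/3.
Intervals of 7/5/3 above the bass form a seventh chord; the bass is the root, so this is root position.

seventh chord, root position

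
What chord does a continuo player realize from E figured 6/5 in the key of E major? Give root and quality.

C# minor seventh

The figures 6/5 indicate a seventh chord in first inversion.
In first inversion the root lies a sixth above the bass: a sixth above E in E major is C#.
The chord tones are E, G#, B, C#, giving C# minor seventh.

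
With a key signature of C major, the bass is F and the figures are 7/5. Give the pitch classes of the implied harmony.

The written figures 7/5 are shorthand for 7/5/3: the 3 is implied.
A third above F in this key is A.
A fifth above F in this key is C.
A seventh above F in this key is E.
Together with the bass F, this spells F major seventh in root position.

F, A, C, E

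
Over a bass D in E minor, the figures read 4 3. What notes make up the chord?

D, F#, G, B

The written figures 4 3 are shorthand for 6/4/3: the 6 is implied.
A third above D in this key is F#.
A fourth above D in this key is G.
A sixth above D in this key is B.
Together with the bass D, this spells G major seventh in second inversion.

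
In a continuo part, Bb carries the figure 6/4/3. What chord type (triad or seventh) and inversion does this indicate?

seventh chord, second inversion

Intervals of 6/4/3 above the bass form a seventh chord; the bass is the fifth, so this is second inversion.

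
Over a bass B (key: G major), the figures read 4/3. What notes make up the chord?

B, D, E, G

The written figures 4/3 are shorthand for 6/4/3: the 6 is implied.
A third above B in this key is D.
A fourth above B in this key is E.
A sixth above B in this key is G.
Together with the bass B, this spells E minor seventh in second inversion.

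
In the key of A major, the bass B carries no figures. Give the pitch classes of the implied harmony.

B, D, F#

An unfigured bass implies 5/3.
A third above B in this key is D.
A fifth above B in this key is F#.
Together with the bass B, this spells B minor in root position.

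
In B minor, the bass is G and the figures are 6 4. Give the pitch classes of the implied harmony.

A fourth above G in this key is C#.
A sixth above G in this key is E.
Together with the bass G, this spells C# diminished in second inversion.

G, C#, E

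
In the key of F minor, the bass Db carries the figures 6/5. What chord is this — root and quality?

Bb minor seventh

The figures 6/5 indicate a seventh chord in first inversion.
In first inversion the root lies a sixth above the bass: a sixth above Db in F minor is Bb.
The chord tones are Db, F, Ab, Bb, giving Bb minor seventh.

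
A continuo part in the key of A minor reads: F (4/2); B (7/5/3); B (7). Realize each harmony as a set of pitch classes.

F, G, B, D | B, D, F, A | B, D, F, A

F (6/4/2): F, G, B, D.
B (7/5/3): B, D, F, A.
B (7/5/3): B, D, F, A.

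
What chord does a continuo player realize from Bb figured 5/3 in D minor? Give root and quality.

The figures 5/3 indicate a triad in root position.
In root position the bass is the root, so the root is Bb.
The chord tones are Bb, D, F, giving Bb major.

Bb major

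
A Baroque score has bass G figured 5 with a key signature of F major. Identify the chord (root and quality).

The figures 5 indicate a triad in root position.
In root position the bass is the root, so the root is G.
The chord tones are G, Bb, D, giving G minor.

G minor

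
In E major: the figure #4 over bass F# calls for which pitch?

B#

Counting 3 letter steps above F# lands on B; in E major, that letter is B.
The #4 figure raises it a semitone, giving B#.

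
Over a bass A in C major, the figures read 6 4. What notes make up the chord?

A, D, F

A fourth above A in this key is D.
A sixth above A in this key is F.
Together with the bass A, this spells D minor in second inversion.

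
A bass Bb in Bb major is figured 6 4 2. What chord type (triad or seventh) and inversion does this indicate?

Intervals of 6/4/2 above the bass form a seventh chord; the bass is the seventh, so this is third inversion.

seventh chord, third inversion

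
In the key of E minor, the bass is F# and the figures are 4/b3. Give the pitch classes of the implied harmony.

F#, Ab, B, D

The written figures 4/b3 are shorthand for 6/4/3: the 6 is implied.
A third above F# in this key is A, lowered to Ab by the flat.
A fourth above F# in this key is B.
A sixth above F# in this key is D.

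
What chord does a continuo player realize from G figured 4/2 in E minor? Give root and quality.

A minor seventh

The figures 4/2 indicate a seventh chord in third inversion.
In third inversion the root lies a second above the bass: a second above G in E minor is A.
The chord tones are G, A, C, E, giving A minor seventh.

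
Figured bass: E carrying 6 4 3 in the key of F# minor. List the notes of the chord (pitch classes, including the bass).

A third above E in this key is G#.
A fourth above E in this key is A.
A sixth above E in this key is C#.
Together with the bass E, this spells A major seventh in second inversion.

E, G#, A, C#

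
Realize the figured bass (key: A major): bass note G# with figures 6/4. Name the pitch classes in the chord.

G#, C#, E

A fourth above G# in this key is C#.
A sixth above G# in this key is E.
Together with the bass G#, this spells C# minor in second inversion.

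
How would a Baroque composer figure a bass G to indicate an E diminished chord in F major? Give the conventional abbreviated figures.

6

G is the third of E diminished, so the chord is in first inversion.
A triad in first inversion is figured 6/3, conventionally abbreviated 6.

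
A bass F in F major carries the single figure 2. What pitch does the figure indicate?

Counting 1 letter step above F lands on G; in F major, that letter is G.

G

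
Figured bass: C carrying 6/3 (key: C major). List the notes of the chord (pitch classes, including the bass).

C, E, A

A third above C in this key is E.
A sixth above C in this key is A.
Together with the bass C, this spells A minor in first inversion.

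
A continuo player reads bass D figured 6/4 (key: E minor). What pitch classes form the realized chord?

D, G, B

A fourth above D in this key is G.
A sixth above D in this key is B.
Together with the bass D, this spells G major in second inversion.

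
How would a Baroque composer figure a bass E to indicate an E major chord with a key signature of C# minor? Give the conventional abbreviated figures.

E is the root of E major, so the chord is in root position.
A triad in root position is figured 5/3, conventionally abbreviated (no figures — root-position triad).

no figures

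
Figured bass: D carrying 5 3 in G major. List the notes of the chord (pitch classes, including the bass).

D, F#, A

A third above D in this key is F#.
A fifth above D in this key is A.
Together with the bass D, this spells D major in root position.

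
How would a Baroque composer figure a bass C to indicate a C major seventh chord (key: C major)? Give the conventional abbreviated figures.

7

C is the root of C major seventh, so the chord is in root position.
A seventh chord in root position is figured 7/5/3, conventionally abbreviated 7.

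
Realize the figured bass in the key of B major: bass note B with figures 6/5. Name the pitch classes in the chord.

The written figures 6/5 are shorthand for 6/5/3: the 3 is implied.
A third above B in this key is D#.
A fifth above B in this key is F#.
A sixth above B in this key is G#.
Together with the bass B, this spells G# minor seventh in first inversion.

B, D#, F#, G#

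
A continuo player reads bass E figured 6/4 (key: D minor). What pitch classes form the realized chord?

E, A, C

A fourth above E in this key is A.
A sixth above E in this key is C.
Together with the bass E, this spells A minor in second inversion.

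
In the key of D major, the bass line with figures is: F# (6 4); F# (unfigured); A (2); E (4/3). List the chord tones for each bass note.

F#, B, D | F#, A, C# | A, B, D, F# | E, G, A, C#

F# (6/4): F#, B, D.
F# (5/3): F#, A, C#.
A (6/4/2): A, B, D, F#.
E (6/4/3): E, G, A, C#.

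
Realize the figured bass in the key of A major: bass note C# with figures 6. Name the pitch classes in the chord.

The written figures 6 are shorthand for 6/3: the 3 is implied.
A third above C# in this key is E.
A sixth above C# in this key is A.
Together with the bass C#, this spells A major in first inversion.

C#, E, A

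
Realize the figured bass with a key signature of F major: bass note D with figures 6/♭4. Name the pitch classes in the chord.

D, Gb, Bb

A fourth above D in this key is G, lowered to Gb by the flat.
A sixth above D in this key is Bb.
Together with the bass D, this spells Gb augmented in second inversion.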